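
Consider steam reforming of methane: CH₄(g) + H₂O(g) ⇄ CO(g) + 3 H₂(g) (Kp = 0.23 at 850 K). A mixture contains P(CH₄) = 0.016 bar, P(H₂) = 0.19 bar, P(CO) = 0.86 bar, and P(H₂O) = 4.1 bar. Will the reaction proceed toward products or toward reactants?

Qp = P(CO)·P(H₂)³ / (P(CH₄)·P(H₂O)) = (0.86)·(0.19)³ / ((0.016)·(4.1)) = 0.090
Qp = 0.090 < Kp = 0.23, so the forward reaction proceeds.

to the right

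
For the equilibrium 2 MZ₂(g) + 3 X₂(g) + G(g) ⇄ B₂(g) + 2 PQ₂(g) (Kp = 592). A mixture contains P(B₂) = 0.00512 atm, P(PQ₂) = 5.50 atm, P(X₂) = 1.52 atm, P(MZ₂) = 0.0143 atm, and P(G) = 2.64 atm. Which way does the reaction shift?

toward products

Qp = P(B₂)·P(PQ₂)² / (P(MZ₂)²·P(X₂)³·P(G)) = (0.00512)·(5.50)² / ((0.0143)²·(1.52)³·(2.64)) = 81.7
Qp = 81.7 < Kp = 592, so the forward reaction proceeds.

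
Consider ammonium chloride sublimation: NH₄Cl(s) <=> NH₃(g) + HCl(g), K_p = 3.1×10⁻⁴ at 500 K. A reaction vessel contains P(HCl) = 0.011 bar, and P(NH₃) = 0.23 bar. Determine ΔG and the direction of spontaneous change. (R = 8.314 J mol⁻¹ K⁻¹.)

ΔG = 8.73 kJ/mol; the forward reaction is non-spontaneous

(NH₄Cl is a pure solid — omitted from Q_p.)
Q_p = P(NH₃)·P(HCl) = (0.23)·(0.011) = 0.00253
ΔG = RT ln(Q_p/K_p) = (8.314 J mol⁻¹ K⁻¹)(500 K) × ln(0.00253/3.1×10⁻⁴)
   = (4.157 kJ/mol)(2.099) = 8.73 kJ/mol
ΔG > 0, so the forward reaction is non-spontaneous (proceeds in reverse).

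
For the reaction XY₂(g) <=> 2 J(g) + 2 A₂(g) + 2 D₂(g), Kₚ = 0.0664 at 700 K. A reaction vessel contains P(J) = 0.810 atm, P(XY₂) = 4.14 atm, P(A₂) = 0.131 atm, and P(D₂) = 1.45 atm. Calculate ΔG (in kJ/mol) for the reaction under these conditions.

Qₚ = P(J)²·P(A₂)²·P(D₂)² / P(XY₂) = (0.810)²·(0.131)²·(1.45)² / (4.14) = 0.00572
ΔG = RT ln(Qₚ/Kₚ) = (8.314 J mol⁻¹ K⁻¹)(700 K) × ln(0.00572/0.0664)
   = (5.820 kJ/mol)(-2.452) = -14.3 kJ/mol
ΔG < 0, so the forward reaction is spontaneous (proceeds forward).

ΔG = -14.3 kJ/mol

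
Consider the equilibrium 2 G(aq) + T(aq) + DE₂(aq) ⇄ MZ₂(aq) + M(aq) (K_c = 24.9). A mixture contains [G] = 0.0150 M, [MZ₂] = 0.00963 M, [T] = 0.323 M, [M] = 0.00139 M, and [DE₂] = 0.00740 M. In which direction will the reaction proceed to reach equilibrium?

Q_c = [MZ₂]·[M] / ([G]²·[T]·[DE₂]) = (0.00963)·(0.00139) / ((0.0150)²·(0.323)·(0.00740)) = 24.9
Q_c = 24.9 = K_c, so the system is already at equilibrium.

no net change (already at equilibrium)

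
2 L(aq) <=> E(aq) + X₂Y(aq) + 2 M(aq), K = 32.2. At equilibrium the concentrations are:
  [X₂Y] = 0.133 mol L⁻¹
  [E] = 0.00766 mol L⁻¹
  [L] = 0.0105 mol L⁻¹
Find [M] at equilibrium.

[M] = 1.87 mol L⁻¹

At equilibrium, K = [E]·[X₂Y]·[M]² / [L]² = 32.2.
(0.00766)·(0.133)·([M])² / (0.0105)² = 32.2
[M]² = 3.48 ⇒ [M] = 1.87 mol L⁻¹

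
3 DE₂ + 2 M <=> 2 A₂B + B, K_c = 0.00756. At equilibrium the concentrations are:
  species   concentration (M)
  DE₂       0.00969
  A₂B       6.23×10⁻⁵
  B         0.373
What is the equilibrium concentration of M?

At equilibrium, K_c = [A₂B]²·[B] / ([DE₂]³·[M]²) = 0.00756.
(6.23×10⁻⁵)²·(0.373) / ((0.00969)³·([M])²) = 0.00756
[M]² = 0.210 ⇒ [M] = 0.459 M

[M] = 0.459 M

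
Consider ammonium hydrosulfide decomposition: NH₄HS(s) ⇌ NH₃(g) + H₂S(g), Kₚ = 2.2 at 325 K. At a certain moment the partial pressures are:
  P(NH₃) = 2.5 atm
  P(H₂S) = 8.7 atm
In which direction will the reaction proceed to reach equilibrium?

toward reactants

(NH₄HS is a pure solid — omitted from Qₚ.)
Qₚ = P(NH₃)·P(H₂S) = (2.5)·(8.7) = 22
Qₚ = 22 > Kₚ = 2.2, so the reverse reaction proceeds.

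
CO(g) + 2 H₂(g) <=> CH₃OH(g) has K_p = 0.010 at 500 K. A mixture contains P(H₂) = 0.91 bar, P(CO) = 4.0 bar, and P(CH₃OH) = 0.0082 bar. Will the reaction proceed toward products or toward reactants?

toward products

Q_p = P(CH₃OH) / (P(CO)·P(H₂)²) = (0.0082) / ((4.0)·(0.91)²) = 0.0025
Q_p = 0.0025 < K_p = 0.010, so the forward reaction proceeds.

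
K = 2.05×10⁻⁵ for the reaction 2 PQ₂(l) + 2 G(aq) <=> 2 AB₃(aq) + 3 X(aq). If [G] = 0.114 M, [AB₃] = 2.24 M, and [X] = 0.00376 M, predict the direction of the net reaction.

no net change (already at equilibrium)

(PQ₂ is a pure liquid — omitted from Q.)
Q = [AB₃]²·[X]³ / [G]² = (2.24)²·(0.00376)³ / (0.114)² = 2.05×10⁻⁵
Q = 2.05×10⁻⁵ = K, so the system is already at equilibrium.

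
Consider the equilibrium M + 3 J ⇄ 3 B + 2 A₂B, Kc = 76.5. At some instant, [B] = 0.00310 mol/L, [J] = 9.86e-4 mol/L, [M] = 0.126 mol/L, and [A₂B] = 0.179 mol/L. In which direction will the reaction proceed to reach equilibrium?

Qc = [B]³·[A₂B]² / ([M]·[J]³) = (0.00310)³·(0.179)² / ((0.126)·(9.86e-4)³) = 7.90
Qc = 7.90 < Kc = 76.5, so the forward reaction proceeds.

in the forward direction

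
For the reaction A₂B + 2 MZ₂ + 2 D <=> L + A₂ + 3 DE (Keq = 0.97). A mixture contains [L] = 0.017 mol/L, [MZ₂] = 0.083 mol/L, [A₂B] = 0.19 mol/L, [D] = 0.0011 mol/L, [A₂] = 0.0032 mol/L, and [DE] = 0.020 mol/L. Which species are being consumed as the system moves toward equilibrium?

A₂B, MZ₂, D (reactants)

Q = [L]·[A₂]·[DE]³ / ([A₂B]·[MZ₂]²·[D]²) = (0.017)·(0.0032)·(0.020)³ / ((0.19)·(0.083)²·(0.0011)²) = 0.27
Q = 0.27 < Keq = 0.97: net forward reaction.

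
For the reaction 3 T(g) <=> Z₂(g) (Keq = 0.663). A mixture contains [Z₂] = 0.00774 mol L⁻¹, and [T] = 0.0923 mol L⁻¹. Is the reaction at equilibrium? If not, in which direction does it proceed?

in the reverse direction

Q = [Z₂] / [T]³ = (0.00774) / (0.0923)³ = 9.84
Q = 9.84 > Keq = 0.663, so the reverse reaction proceeds.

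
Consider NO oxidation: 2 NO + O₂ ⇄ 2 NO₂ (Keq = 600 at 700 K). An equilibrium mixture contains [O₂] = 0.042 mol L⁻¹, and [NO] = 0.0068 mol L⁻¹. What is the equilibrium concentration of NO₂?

[NO₂] = 0.034 mol L⁻¹

At equilibrium, Keq = [NO₂]² / ([NO]²·[O₂]) = 600.
([NO₂])² / ((0.0068)²·(0.042)) = 600
[NO₂]² = 0.00117 ⇒ [NO₂] = 0.034 mol L⁻¹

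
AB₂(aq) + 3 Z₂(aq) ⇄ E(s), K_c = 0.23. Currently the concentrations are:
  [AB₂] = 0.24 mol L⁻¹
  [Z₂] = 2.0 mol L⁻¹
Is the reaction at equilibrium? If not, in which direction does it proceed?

toward reactants

(E is a pure solid — omitted from Q_c.)
Q_c = 1 / ([AB₂]·[Z₂]³) = 1 / ((0.24)·(2.0)³) = 0.52
Q_c = 0.52 > K_c = 0.23, so the reverse reaction proceeds.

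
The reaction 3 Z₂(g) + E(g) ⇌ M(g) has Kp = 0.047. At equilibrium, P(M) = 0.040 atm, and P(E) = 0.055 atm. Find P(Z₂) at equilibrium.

P(Z₂) = 2.5 atm

At equilibrium, Kp = P(M) / (P(Z₂)³·P(E)) = 0.047.
(0.040) / ((P(Z₂))³·(0.055)) = 0.047
P(Z₂)³ = 15.5 ⇒ P(Z₂) = 2.5 atm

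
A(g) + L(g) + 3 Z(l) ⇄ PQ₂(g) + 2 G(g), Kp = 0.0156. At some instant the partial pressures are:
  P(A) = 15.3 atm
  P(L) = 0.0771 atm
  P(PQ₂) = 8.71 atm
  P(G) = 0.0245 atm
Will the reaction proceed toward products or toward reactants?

(Z is a pure liquid — omitted from Qp.)
Qp = P(PQ₂)·P(G)² / (P(A)·P(L)) = (8.71)·(0.0245)² / ((15.3)·(0.0771)) = 0.00443
Qp = 0.00443 < Kp = 0.0156, so the forward reaction proceeds.

forward (toward products)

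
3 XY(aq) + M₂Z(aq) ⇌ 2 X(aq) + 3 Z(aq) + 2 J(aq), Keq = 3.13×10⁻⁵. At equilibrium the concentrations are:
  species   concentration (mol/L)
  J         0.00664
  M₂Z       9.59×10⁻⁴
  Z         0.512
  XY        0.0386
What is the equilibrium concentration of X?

At equilibrium, Keq = [X]²·[Z]³·[J]² / ([XY]³·[M₂Z]) = 3.13×10⁻⁵.
([X])²·(0.512)³·(0.00664)² / ((0.0386)³·(9.59×10⁻⁴)) = 3.13×10⁻⁵
[X]² = 2.92×10⁻⁷ ⇒ [X] = 5.40×10⁻⁴ mol/L

[X] = 5.40×10⁻⁴ mol/L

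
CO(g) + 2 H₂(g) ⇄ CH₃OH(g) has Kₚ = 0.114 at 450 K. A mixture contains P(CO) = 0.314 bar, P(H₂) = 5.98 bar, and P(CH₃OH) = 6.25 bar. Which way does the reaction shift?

reverse (toward reactants)

Qₚ = P(CH₃OH) / (P(CO)·P(H₂)²) = (6.25) / ((0.314)·(5.98)²) = 0.557
Qₚ = 0.557 > Kₚ = 0.114, so the reverse reaction proceeds.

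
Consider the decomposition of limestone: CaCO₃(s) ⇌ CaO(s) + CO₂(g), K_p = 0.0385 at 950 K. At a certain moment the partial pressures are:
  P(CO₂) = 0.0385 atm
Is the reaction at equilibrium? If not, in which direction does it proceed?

neither direction; the system is at equilibrium

(CaCO₃, CaO are pure solids — omitted from Q_p.)
Q_p = P(CO₂) = 0.0385
Q_p = 0.0385 = K_p, so the system is already at equilibrium.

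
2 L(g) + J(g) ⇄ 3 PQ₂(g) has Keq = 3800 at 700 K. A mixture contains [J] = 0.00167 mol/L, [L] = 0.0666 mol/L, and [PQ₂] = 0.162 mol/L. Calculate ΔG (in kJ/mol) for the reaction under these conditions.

Q = [PQ₂]³ / ([L]²·[J]) = (0.162)³ / ((0.0666)²·(0.00167)) = 574
ΔG = RT ln(Q/Keq) = (8.314 J mol⁻¹ K⁻¹)(700 K) × ln(574/3800)
   = (5.820 kJ/mol)(-1.890) = -11.0 kJ/mol
ΔG < 0, so the forward reaction is spontaneous (proceeds forward).

ΔG = -11.0 kJ/mol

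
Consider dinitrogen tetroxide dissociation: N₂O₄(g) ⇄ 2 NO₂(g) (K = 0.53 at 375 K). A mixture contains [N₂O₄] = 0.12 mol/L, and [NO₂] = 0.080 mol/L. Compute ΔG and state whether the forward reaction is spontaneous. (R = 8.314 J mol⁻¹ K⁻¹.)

ΔG = -7.16 kJ/mol; the forward reaction is spontaneous

Q = [NO₂]² / [N₂O₄] = (0.080)² / (0.12) = 0.0533
ΔG = RT ln(Q/K) = (8.314 J mol⁻¹ K⁻¹)(375 K) × ln(0.0533/0.53)
   = (3.118 kJ/mol)(-2.297) = -7.16 kJ/mol
ΔG < 0, so the forward reaction is spontaneous (proceeds forward).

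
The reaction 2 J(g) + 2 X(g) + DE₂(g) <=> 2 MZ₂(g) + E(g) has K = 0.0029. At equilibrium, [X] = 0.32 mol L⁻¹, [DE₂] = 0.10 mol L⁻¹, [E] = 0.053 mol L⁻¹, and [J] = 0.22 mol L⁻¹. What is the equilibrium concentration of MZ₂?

[MZ₂] = 0.0052 mol L⁻¹

At equilibrium, K = [MZ₂]²·[E] / ([J]²·[X]²·[DE₂]) = 0.0029.
([MZ₂])²·(0.053) / ((0.22)²·(0.32)²·(0.10)) = 0.0029
[MZ₂]² = 2.71×10⁻⁵ ⇒ [MZ₂] = 0.0052 mol L⁻¹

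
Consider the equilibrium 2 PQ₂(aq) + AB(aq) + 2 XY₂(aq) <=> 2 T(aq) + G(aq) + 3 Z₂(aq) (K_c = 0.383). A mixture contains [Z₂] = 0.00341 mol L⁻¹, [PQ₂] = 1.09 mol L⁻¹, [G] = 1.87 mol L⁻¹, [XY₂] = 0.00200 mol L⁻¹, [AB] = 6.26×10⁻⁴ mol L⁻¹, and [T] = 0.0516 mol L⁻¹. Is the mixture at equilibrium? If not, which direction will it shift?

no; Q < K, reaction proceeds forward

Q_c = [T]²·[G]·[Z₂]³ / ([PQ₂]²·[AB]·[XY₂]²) = (0.0516)²·(1.87)·(0.00341)³ / ((1.09)²·(6.26×10⁻⁴)·(0.00200)²) = 0.0664
Q_c = 0.0664 < K_c = 0.383: net forward reaction.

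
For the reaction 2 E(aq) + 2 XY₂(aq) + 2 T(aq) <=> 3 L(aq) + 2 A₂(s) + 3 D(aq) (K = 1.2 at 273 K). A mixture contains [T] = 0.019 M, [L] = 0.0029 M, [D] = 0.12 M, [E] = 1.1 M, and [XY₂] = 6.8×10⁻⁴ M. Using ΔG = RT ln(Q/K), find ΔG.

ΔG = -3.97 kJ/mol

(A₂ is a pure solid — omitted from Q.)
Q = [L]³·[D]³ / ([E]²·[XY₂]²·[T]²) = (0.0029)³·(0.12)³ / ((1.1)²·(6.8×10⁻⁴)²·(0.019)²) = 0.209
ΔG = RT ln(Q/K) = (8.314 J mol⁻¹ K⁻¹)(273 K) × ln(0.209/1.2)
   = (2.270 kJ/mol)(-1.748) = -3.97 kJ/mol
ΔG < 0, so the forward reaction is spontaneous (proceeds forward).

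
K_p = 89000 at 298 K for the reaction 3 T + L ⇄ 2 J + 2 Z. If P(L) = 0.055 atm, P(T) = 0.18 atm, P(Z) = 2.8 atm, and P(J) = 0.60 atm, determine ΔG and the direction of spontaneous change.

Q_p = P(J)²·P(Z)² / (P(T)³·P(L)) = (0.60)²·(2.8)² / ((0.18)³·(0.055)) = 8800
ΔG = RT ln(Q_p/K_p) = (8.314 J mol⁻¹ K⁻¹)(298 K) × ln(8800/89000)
   = (2.478 kJ/mol)(-2.314) = -5.73 kJ/mol
ΔG < 0, so the forward reaction is spontaneous (proceeds forward).

ΔG = -5.73 kJ/mol; the forward reaction is spontaneous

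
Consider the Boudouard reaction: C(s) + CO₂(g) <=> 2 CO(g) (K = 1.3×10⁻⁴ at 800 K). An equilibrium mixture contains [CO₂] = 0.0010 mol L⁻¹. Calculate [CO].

(C is a pure solid — omitted from K.)
At equilibrium, K = [CO]² / [CO₂] = 1.3×10⁻⁴.
([CO])² / (0.0010) = 1.3×10⁻⁴
[CO]² = 1.30×10⁻⁷ ⇒ [CO] = 3.6×10⁻⁴ mol L⁻¹

[CO] = 3.6×10⁻⁴ mol L⁻¹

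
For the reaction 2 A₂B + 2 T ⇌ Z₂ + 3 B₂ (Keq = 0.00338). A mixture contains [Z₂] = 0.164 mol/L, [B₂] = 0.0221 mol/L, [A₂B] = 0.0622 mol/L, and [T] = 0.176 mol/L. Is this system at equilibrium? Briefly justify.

Q = [Z₂]·[B₂]³ / ([A₂B]²·[T]²) = (0.164)·(0.0221)³ / ((0.0622)²·(0.176)²) = 0.0148
Q = 0.0148 > Keq = 0.00338: net reverse reaction.

no; Q > K, reaction proceeds in reverse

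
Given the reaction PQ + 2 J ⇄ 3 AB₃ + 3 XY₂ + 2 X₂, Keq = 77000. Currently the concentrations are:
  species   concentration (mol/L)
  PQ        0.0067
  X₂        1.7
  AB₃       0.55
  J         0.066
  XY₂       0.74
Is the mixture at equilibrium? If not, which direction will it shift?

no; Q < K, reaction proceeds forward

Q = [AB₃]³·[XY₂]³·[X₂]² / ([PQ]·[J]²) = (0.55)³·(0.74)³·(1.7)² / ((0.0067)·(0.066)²) = 6700
Q = 6700 < Keq = 77000: net forward reaction.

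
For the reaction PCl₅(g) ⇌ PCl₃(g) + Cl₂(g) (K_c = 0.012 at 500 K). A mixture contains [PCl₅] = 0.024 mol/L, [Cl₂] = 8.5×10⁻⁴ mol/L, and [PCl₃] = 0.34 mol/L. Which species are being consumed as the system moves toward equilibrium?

none (at equilibrium)

Q_c = [PCl₃]·[Cl₂] / [PCl₅] = (0.34)·(8.5×10⁻⁴) / (0.024) = 0.012
Q_c = 0.012 = K_c; the system is at equilibrium.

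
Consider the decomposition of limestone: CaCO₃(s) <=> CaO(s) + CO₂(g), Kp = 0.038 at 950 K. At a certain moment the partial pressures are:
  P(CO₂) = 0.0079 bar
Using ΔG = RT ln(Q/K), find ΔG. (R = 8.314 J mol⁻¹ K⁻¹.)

ΔG = -12.4 kJ/mol

(CaCO₃, CaO are pure solids — omitted from Qp.)
Qp = P(CO₂) = 0.00790
ΔG = RT ln(Qp/Kp) = (8.314 J mol⁻¹ K⁻¹)(950 K) × ln(0.00790/0.038)
   = (7.898 kJ/mol)(-1.571) = -12.4 kJ/mol
ΔG < 0, so the forward reaction is spontaneous (proceeds forward).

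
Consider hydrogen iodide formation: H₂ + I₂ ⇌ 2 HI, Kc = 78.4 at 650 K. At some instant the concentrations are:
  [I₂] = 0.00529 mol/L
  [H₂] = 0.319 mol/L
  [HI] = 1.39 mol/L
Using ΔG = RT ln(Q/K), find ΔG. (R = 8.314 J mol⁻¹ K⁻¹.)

Qc = [HI]² / ([H₂]·[I₂]) = (1.39)² / ((0.319)·(0.00529)) = 1140
ΔG = RT ln(Qc/Kc) = (8.314 J mol⁻¹ K⁻¹)(650 K) × ln(1140/78.4)
   = (5.404 kJ/mol)(2.677) = 14.5 kJ/mol
ΔG > 0, so the forward reaction is non-spontaneous (proceeds in reverse).

ΔG = 14.5 kJ/mol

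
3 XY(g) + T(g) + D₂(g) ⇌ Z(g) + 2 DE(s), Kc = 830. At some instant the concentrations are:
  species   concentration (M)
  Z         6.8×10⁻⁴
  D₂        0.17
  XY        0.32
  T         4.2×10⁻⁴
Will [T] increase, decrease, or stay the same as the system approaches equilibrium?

(DE is a pure solid — omitted from Qc.)
Qc = [Z] / ([XY]³·[T]·[D₂]) = (6.8×10⁻⁴) / ((0.32)³·(4.2×10⁻⁴)·(0.17)) = 290
Qc = 290 < Kc = 830: net forward reaction.
T is a reactant, so it decreases.

decrease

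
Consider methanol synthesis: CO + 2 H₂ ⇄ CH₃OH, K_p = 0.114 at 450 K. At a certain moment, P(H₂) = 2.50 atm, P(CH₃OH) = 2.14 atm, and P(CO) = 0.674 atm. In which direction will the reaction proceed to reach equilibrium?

to the left

Q_p = P(CH₃OH) / (P(CO)·P(H₂)²) = (2.14) / ((0.674)·(2.50)²) = 0.508
Q_p = 0.508 > K_p = 0.114, so the reverse reaction proceeds.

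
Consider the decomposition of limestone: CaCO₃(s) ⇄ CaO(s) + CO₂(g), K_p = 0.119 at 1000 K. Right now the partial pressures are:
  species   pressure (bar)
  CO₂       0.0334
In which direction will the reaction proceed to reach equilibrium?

(CaCO₃, CaO are pure solids — omitted from Q_p.)
Q_p = P(CO₂) = 0.0334
Q_p = 0.0334 < K_p = 0.119, so the forward reaction proceeds.

toward products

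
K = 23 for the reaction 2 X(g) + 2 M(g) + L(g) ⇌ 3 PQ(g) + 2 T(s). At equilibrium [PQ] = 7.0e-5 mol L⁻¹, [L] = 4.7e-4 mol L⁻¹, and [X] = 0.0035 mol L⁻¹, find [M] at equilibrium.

(T is a pure solid — omitted from K.)
At equilibrium, K = [PQ]³ / ([X]²·[M]²·[L]) = 23.
(7.0e-5)³ / ((0.0035)²·([M])²·(4.7e-4)) = 23
[M]² = 2.59e-6 ⇒ [M] = 0.0016 mol L⁻¹

[M] = 0.0016 mol L⁻¹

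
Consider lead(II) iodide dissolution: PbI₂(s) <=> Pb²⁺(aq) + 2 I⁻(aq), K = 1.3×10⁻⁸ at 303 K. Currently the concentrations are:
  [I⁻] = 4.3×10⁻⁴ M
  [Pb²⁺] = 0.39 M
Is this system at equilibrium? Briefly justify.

(PbI₂ is a pure solid — omitted from Q.)
Q = [Pb²⁺]·[I⁻]² = (0.39)·(4.3×10⁻⁴)² = 7.2×10⁻⁸
Q = 7.2×10⁻⁸ > K = 1.3×10⁻⁸: net reverse reaction.

no; Q > K, reaction proceeds in reverse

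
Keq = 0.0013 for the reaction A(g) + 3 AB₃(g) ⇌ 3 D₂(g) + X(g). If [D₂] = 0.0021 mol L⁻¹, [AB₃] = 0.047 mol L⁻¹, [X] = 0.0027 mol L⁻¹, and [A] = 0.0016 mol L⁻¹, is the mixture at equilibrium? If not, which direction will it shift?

Q = [D₂]³·[X] / ([A]·[AB₃]³) = (0.0021)³·(0.0027) / ((0.0016)·(0.047)³) = 1.5×10⁻⁴
Q = 1.5×10⁻⁴ < Keq = 0.0013: net forward reaction.

no; Q < K, reaction proceeds forward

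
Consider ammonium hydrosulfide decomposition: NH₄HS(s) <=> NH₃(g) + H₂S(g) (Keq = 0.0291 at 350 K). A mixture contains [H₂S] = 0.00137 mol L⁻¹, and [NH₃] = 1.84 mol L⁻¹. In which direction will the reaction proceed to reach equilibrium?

in the forward direction

(NH₄HS is a pure solid — omitted from Q.)
Q = [NH₃]·[H₂S] = (1.84)·(0.00137) = 0.00252
Q = 0.00252 < Keq = 0.0291, so the forward reaction proceeds.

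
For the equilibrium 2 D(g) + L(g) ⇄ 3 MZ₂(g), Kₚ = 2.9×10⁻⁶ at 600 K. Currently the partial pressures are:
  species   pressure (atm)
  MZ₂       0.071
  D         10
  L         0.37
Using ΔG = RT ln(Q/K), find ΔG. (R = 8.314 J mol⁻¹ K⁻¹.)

Qₚ = P(MZ₂)³ / (P(D)²·P(L)) = (0.071)³ / ((10)²·(0.37)) = 9.67×10⁻⁶
ΔG = RT ln(Qₚ/Kₚ) = (8.314 J mol⁻¹ K⁻¹)(600 K) × ln(9.67×10⁻⁶/2.9×10⁻⁶)
   = (4.988 kJ/mol)(1.204) = 6.01 kJ/mol
ΔG > 0, so the forward reaction is non-spontaneous (proceeds in reverse).

ΔG = 6.01 kJ/mol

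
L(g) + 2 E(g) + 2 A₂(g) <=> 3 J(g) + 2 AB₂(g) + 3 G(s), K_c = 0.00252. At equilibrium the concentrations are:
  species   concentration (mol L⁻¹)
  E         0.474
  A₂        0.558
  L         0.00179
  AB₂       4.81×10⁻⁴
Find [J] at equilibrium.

[J] = 1.11 mol L⁻¹

(G is a pure solid — omitted from K_c.)
At equilibrium, K_c = [J]³·[AB₂]² / ([L]·[E]²·[A₂]²) = 0.00252.
([J])³·(4.81×10⁻⁴)² / ((0.00179)·(0.474)²·(0.558)²) = 0.00252
[J]³ = 1.36 ⇒ [J] = 1.11 mol L⁻¹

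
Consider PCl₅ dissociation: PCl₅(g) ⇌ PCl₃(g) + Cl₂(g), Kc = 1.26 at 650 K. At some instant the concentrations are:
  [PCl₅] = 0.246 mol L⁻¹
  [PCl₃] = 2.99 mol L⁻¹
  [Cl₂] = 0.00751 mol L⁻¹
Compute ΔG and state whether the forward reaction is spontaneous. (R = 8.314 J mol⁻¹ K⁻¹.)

Qc = [PCl₃]·[Cl₂] / [PCl₅] = (2.99)·(0.00751) / (0.246) = 0.0913
ΔG = RT ln(Qc/Kc) = (8.314 J mol⁻¹ K⁻¹)(650 K) × ln(0.0913/1.26)
   = (5.404 kJ/mol)(-2.625) = -14.2 kJ/mol
ΔG < 0, so the forward reaction is spontaneous (proceeds forward).

ΔG = -14.2 kJ/mol; the forward reaction is spontaneous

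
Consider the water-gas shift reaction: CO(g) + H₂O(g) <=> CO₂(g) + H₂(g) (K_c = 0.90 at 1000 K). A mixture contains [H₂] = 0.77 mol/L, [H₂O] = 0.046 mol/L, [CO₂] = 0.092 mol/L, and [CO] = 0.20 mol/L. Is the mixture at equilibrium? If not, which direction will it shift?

Q_c = [CO₂]·[H₂] / ([CO]·[H₂O]) = (0.092)·(0.77) / ((0.20)·(0.046)) = 7.7
Q_c = 7.7 > K_c = 0.90: net reverse reaction.

no; Q > K, reaction proceeds in reverse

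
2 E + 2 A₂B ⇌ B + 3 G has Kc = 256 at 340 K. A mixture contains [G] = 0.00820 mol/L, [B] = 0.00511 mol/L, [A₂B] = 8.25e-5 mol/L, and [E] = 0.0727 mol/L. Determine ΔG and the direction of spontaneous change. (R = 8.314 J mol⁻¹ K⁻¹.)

Qc = [B]·[G]³ / ([E]²·[A₂B]²) = (0.00511)·(0.00820)³ / ((0.0727)²·(8.25e-5)²) = 78.3
ΔG = RT ln(Qc/Kc) = (8.314 J mol⁻¹ K⁻¹)(340 K) × ln(78.3/256)
   = (2.827 kJ/mol)(-1.185) = -3.35 kJ/mol
ΔG < 0, so the forward reaction is spontaneous (proceeds forward).

ΔG = -3.35 kJ/mol; the forward reaction is spontaneous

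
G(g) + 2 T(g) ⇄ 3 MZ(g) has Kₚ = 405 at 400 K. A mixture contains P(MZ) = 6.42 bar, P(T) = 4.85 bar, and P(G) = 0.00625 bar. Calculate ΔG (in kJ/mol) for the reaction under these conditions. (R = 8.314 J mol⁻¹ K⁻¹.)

Qₚ = P(MZ)³ / (P(G)·P(T)²) = (6.42)³ / ((0.00625)·(4.85)²) = 1800
ΔG = RT ln(Qₚ/Kₚ) = (8.314 J mol⁻¹ K⁻¹)(400 K) × ln(1800/405)
   = (3.326 kJ/mol)(1.492) = 4.96 kJ/mol
ΔG > 0, so the forward reaction is non-spontaneous (proceeds in reverse).

ΔG = 4.96 kJ/mol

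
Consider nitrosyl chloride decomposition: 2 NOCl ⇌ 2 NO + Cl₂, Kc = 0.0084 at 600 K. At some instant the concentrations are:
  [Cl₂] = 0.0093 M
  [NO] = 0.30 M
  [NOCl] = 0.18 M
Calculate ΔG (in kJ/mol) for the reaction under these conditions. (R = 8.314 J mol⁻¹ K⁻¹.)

Qc = [NO]²·[Cl₂] / [NOCl]² = (0.30)²·(0.0093) / (0.18)² = 0.0258
ΔG = RT ln(Qc/Kc) = (8.314 J mol⁻¹ K⁻¹)(600 K) × ln(0.0258/0.0084)
   = (4.988 kJ/mol)(1.122) = 5.60 kJ/mol
ΔG > 0, so the forward reaction is non-spontaneous (proceeds in reverse).

ΔG = 5.60 kJ/mol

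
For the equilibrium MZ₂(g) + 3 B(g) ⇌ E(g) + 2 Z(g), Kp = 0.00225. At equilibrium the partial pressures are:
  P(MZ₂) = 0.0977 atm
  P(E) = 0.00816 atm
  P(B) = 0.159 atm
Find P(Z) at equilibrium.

At equilibrium, Kp = P(E)·P(Z)² / (P(MZ₂)·P(B)³) = 0.00225.
(0.00816)·(P(Z))² / ((0.0977)·(0.159)³) = 0.00225
P(Z)² = 1.08×10⁻⁴ ⇒ P(Z) = 0.0104 atm

P(Z) = 0.0104 atm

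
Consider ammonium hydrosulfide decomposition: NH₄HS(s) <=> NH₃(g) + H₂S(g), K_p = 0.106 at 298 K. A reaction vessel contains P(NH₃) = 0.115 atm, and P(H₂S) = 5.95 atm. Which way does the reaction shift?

(NH₄HS is a pure solid — omitted from Q_p.)
Q_p = P(NH₃)·P(H₂S) = (0.115)·(5.95) = 0.684
Q_p = 0.684 > K_p = 0.106, so the reverse reaction proceeds.

reverse (toward reactants)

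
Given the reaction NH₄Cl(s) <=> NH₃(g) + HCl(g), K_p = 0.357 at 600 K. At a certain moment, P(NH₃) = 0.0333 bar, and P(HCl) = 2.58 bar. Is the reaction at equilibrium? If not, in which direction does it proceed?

toward products

(NH₄Cl is a pure solid — omitted from Q_p.)
Q_p = P(NH₃)·P(HCl) = (0.0333)·(2.58) = 0.0859
Q_p = 0.0859 < K_p = 0.357, so the forward reaction proceeds.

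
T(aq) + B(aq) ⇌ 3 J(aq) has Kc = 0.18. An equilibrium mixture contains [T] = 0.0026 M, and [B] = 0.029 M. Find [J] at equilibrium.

[J] = 0.024 M

At equilibrium, Kc = [J]³ / ([T]·[B]) = 0.18.
([J])³ / ((0.0026)·(0.029)) = 0.18
[J]³ = 1.36×10⁻⁵ ⇒ [J] = 0.024 M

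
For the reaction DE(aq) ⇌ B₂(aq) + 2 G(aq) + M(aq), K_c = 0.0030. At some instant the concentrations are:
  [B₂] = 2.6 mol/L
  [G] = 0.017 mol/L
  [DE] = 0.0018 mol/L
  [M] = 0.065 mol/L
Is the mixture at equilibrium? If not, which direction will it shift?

Q_c = [B₂]·[G]²·[M] / [DE] = (2.6)·(0.017)²·(0.065) / (0.0018) = 0.027
Q_c = 0.027 > K_c = 0.0030: net reverse reaction.

no; Q > K, reaction proceeds in reverse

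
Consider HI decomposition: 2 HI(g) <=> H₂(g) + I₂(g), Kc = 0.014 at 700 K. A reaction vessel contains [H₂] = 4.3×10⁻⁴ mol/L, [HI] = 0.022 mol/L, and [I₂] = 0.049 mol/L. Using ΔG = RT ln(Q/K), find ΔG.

Qc = [H₂]·[I₂] / [HI]² = (4.3×10⁻⁴)·(0.049) / (0.022)² = 0.0435
ΔG = RT ln(Qc/Kc) = (8.314 J mol⁻¹ K⁻¹)(700 K) × ln(0.0435/0.014)
   = (5.820 kJ/mol)(1.134) = 6.60 kJ/mol
ΔG > 0, so the forward reaction is non-spontaneous (proceeds in reverse).

ΔG = 6.60 kJ/mol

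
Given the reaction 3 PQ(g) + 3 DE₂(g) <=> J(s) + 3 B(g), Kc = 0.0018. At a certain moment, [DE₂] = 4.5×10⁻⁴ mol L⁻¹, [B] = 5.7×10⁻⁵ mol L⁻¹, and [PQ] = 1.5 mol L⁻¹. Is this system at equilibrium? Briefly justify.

(J is a pure solid — omitted from Qc.)
Qc = [B]³ / ([PQ]³·[DE₂]³) = (5.7×10⁻⁵)³ / ((1.5)³·(4.5×10⁻⁴)³) = 6.0×10⁻⁴
Qc = 6.0×10⁻⁴ < Kc = 0.0018: net forward reaction.

no; Q < K, reaction proceeds forward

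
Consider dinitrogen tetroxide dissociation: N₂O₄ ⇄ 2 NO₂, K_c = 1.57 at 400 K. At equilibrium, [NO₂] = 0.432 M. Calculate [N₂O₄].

At equilibrium, K_c = [NO₂]² / [N₂O₄] = 1.57.
(0.432)² / ([N₂O₄]) = 1.57
[N₂O₄] = 0.119 M

[N₂O₄] = 0.119 M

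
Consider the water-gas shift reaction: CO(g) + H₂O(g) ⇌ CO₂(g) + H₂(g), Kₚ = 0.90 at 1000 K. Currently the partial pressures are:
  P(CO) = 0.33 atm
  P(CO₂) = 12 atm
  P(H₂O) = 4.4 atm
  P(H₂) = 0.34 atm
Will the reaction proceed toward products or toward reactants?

reverse (toward reactants)

Qₚ = P(CO₂)·P(H₂) / (P(CO)·P(H₂O)) = (12)·(0.34) / ((0.33)·(4.4)) = 2.8
Qₚ = 2.8 > Kₚ = 0.90, so the reverse reaction proceeds.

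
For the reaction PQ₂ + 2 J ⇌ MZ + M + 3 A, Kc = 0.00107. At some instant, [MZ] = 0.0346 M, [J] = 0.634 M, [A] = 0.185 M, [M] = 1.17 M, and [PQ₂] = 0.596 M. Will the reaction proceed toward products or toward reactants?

Qc = [MZ]·[M]·[A]³ / ([PQ₂]·[J]²) = (0.0346)·(1.17)·(0.185)³ / ((0.596)·(0.634)²) = 0.00107
Qc = 0.00107 = Kc, so the system is already at equilibrium.

neither direction; the system is at equilibrium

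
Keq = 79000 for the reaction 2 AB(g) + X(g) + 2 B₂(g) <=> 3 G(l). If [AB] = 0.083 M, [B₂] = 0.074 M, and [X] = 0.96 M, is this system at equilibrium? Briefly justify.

(G is a pure liquid — omitted from Q.)
Q = 1 / ([AB]²·[X]·[B₂]²) = 1 / ((0.083)²·(0.96)·(0.074)²) = 28000
Q = 28000 < Keq = 79000: net forward reaction.

no; Q < K, reaction proceeds forward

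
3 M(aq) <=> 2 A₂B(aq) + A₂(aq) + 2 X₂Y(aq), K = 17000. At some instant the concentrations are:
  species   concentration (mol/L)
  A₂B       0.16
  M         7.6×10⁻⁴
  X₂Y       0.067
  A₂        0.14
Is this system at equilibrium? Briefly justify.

no; Q > K, reaction proceeds in reverse

Q = [A₂B]²·[A₂]·[X₂Y]² / [M]³ = (0.16)²·(0.14)·(0.067)² / (7.6×10⁻⁴)³ = 37000
Q = 37000 > K = 17000: net reverse reaction.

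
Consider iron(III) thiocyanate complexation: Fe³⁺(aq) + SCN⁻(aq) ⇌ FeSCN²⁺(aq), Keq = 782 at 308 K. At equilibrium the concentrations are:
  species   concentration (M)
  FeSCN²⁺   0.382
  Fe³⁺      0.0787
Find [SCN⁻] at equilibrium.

[SCN⁻] = 0.00621 M

At equilibrium, Keq = [FeSCN²⁺] / ([Fe³⁺]·[SCN⁻]) = 782.
(0.382) / ((0.0787)·([SCN⁻])) = 782
[SCN⁻] = 0.00621 M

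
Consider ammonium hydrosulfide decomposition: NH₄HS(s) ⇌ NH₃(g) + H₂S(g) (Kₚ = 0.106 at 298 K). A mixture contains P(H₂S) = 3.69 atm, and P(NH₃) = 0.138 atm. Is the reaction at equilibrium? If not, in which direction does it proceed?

to the left

(NH₄HS is a pure solid — omitted from Qₚ.)
Qₚ = P(NH₃)·P(H₂S) = (0.138)·(3.69) = 0.509
Qₚ = 0.509 > Kₚ = 0.106, so the reverse reaction proceeds.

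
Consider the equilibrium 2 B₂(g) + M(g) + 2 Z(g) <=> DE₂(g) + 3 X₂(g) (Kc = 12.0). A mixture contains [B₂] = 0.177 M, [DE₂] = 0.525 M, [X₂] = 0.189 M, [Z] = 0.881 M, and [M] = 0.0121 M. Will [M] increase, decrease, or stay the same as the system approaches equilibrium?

Qc = [DE₂]·[X₂]³ / ([B₂]²·[M]·[Z]²) = (0.525)·(0.189)³ / ((0.177)²·(0.0121)·(0.881)²) = 12.0
Qc = 12.0 = Kc; the system is at equilibrium.

stay the same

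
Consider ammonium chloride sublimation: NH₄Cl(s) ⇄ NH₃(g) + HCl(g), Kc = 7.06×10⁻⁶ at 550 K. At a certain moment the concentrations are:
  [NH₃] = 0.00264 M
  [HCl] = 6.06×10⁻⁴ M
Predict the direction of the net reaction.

forward (toward products)

(NH₄Cl is a pure solid — omitted from Qc.)
Qc = [NH₃]·[HCl] = (0.00264)·(6.06×10⁻⁴) = 1.60×10⁻⁶
Qc = 1.60×10⁻⁶ < Kc = 7.06×10⁻⁶, so the forward reaction proceeds.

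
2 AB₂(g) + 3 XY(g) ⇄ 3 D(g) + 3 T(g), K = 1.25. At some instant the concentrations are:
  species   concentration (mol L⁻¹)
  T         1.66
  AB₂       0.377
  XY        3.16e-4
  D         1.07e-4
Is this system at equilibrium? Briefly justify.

yes, at equilibrium

Q = [D]³·[T]³ / ([AB₂]²·[XY]³) = (1.07e-4)³·(1.66)³ / ((0.377)²·(3.16e-4)³) = 1.25
Q = 1.25 = K; the system is at equilibrium.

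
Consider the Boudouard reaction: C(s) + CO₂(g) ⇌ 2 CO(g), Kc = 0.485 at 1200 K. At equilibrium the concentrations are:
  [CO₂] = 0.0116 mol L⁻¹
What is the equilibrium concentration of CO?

(C is a pure solid — omitted from Kc.)
At equilibrium, Kc = [CO]² / [CO₂] = 0.485.
([CO])² / (0.0116) = 0.485
[CO]² = 0.00563 ⇒ [CO] = 0.0750 mol L⁻¹

[CO] = 0.0750 mol L⁻¹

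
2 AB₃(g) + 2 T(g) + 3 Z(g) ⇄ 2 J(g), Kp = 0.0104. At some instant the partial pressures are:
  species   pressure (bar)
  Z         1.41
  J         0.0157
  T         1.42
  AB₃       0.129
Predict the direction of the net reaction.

to the right

Qp = P(J)² / (P(AB₃)²·P(T)²·P(Z)³) = (0.0157)² / ((0.129)²·(1.42)²·(1.41)³) = 0.00262
Qp = 0.00262 < Kp = 0.0104, so the forward reaction proceeds.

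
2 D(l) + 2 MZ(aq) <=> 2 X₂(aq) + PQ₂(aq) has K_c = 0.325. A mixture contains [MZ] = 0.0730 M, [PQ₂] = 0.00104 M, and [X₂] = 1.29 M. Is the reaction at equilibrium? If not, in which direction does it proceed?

at equilibrium

(D is a pure liquid — omitted from Q_c.)
Q_c = [X₂]²·[PQ₂] / [MZ]² = (1.29)²·(0.00104) / (0.0730)² = 0.325
Q_c = 0.325 = K_c, so the system is already at equilibrium.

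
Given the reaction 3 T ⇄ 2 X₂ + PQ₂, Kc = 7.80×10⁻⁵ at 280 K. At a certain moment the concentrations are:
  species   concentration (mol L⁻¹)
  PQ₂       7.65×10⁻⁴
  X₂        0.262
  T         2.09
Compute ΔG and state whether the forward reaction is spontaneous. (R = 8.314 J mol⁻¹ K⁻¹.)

ΔG = -6.07 kJ/mol; the forward reaction is spontaneous

Qc = [X₂]²·[PQ₂] / [T]³ = (0.262)²·(7.65×10⁻⁴) / (2.09)³ = 5.75×10⁻⁶
ΔG = RT ln(Qc/Kc) = (8.314 J mol⁻¹ K⁻¹)(280 K) × ln(5.75×10⁻⁶/7.80×10⁻⁵)
   = (2.328 kJ/mol)(-2.608) = -6.07 kJ/mol
ΔG < 0, so the forward reaction is spontaneous (proceeds forward).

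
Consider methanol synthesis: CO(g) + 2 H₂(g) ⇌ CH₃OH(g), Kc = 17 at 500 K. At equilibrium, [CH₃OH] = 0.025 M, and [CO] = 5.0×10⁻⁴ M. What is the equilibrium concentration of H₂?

At equilibrium, Kc = [CH₃OH] / ([CO]·[H₂]²) = 17.
(0.025) / ((5.0×10⁻⁴)·([H₂])²) = 17
[H₂]² = 2.94 ⇒ [H₂] = 1.7 M

[H₂] = 1.7 M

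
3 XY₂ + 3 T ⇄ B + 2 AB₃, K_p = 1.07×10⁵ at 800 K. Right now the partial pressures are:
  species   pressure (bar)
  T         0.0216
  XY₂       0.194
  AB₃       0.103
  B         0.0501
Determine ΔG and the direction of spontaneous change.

ΔG = -17.9 kJ/mol; the forward reaction is spontaneous

Q_p = P(B)·P(AB₃)² / (P(XY₂)³·P(T)³) = (0.0501)·(0.103)² / ((0.194)³·(0.0216)³) = 7220
ΔG = RT ln(Q_p/K_p) = (8.314 J mol⁻¹ K⁻¹)(800 K) × ln(7220/1.07×10⁵)
   = (6.651 kJ/mol)(-2.696) = -17.9 kJ/mol
ΔG < 0, so the forward reaction is spontaneous (proceeds forward).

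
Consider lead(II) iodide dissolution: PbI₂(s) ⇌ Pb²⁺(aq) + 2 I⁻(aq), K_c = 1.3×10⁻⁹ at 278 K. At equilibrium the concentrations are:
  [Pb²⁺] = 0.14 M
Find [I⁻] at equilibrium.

[I⁻] = 9.6×10⁻⁵ M

(PbI₂ is a pure solid — omitted from K_c.)
At equilibrium, K_c = [Pb²⁺]·[I⁻]² = 1.3×10⁻⁹.
(0.14)·([I⁻])² = 1.3×10⁻⁹
[I⁻]² = 9.29×10⁻⁹ ⇒ [I⁻] = 9.6×10⁻⁵ M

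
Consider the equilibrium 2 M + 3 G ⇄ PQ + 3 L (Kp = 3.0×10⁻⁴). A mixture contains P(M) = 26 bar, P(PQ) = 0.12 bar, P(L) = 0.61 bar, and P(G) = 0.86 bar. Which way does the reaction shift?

to the right

Qp = P(PQ)·P(L)³ / (P(M)²·P(G)³) = (0.12)·(0.61)³ / ((26)²·(0.86)³) = 6.3×10⁻⁵
Qp = 6.3×10⁻⁵ < Kp = 3.0×10⁻⁴, so the forward reaction proceeds.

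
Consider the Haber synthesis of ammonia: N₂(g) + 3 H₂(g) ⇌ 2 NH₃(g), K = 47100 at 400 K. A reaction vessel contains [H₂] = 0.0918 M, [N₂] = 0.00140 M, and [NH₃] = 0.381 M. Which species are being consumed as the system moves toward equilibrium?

NH₃ (products)

Q = [NH₃]² / ([N₂]·[H₂]³) = (0.381)² / ((0.00140)·(0.0918)³) = 1.34e5
Q = 1.34e5 > K = 47100: net reverse reaction.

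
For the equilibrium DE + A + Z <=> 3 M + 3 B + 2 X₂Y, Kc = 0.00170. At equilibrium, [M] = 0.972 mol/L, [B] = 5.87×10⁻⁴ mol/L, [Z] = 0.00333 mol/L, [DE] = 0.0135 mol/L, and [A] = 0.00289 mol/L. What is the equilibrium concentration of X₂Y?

[X₂Y] = 1.09 mol/L

At equilibrium, Kc = [M]³·[B]³·[X₂Y]² / ([DE]·[A]·[Z]) = 0.00170.
(0.972)³·(5.87×10⁻⁴)³·([X₂Y])² / ((0.0135)·(0.00289)·(0.00333)) = 0.00170
[X₂Y]² = 1.19 ⇒ [X₂Y] = 1.09 mol/L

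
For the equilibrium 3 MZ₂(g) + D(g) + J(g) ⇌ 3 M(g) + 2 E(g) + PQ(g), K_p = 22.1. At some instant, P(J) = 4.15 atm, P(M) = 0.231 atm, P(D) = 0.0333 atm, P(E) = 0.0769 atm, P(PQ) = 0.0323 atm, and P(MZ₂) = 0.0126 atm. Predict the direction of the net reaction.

Q_p = P(M)³·P(E)²·P(PQ) / (P(MZ₂)³·P(D)·P(J)) = (0.231)³·(0.0769)²·(0.0323) / ((0.0126)³·(0.0333)·(4.15)) = 8.52
Q_p = 8.52 < K_p = 22.1, so the forward reaction proceeds.

toward products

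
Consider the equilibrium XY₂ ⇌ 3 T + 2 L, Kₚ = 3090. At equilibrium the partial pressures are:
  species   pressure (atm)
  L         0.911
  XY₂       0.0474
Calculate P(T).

P(T) = 5.61 atm

At equilibrium, Kₚ = P(T)³·P(L)² / P(XY₂) = 3090.
(P(T))³·(0.911)² / (0.0474) = 3090
P(T)³ = 176 ⇒ P(T) = 5.61 atm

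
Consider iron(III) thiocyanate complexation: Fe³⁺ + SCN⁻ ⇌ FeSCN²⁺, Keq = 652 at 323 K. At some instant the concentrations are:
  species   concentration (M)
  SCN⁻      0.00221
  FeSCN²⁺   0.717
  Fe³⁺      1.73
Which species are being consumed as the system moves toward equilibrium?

Q = [FeSCN²⁺] / ([Fe³⁺]·[SCN⁻]) = (0.717) / ((1.73)·(0.00221)) = 188
Q = 188 < Keq = 652: net forward reaction.

Fe³⁺, SCN⁻ (reactants)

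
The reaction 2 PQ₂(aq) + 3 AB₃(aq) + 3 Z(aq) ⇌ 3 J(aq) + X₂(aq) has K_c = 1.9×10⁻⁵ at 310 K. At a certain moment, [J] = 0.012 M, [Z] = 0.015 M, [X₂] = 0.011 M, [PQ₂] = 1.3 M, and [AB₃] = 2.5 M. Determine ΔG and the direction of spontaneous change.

ΔG = 6.23 kJ/mol; the forward reaction is non-spontaneous

Q_c = [J]³·[X₂] / ([PQ₂]²·[AB₃]³·[Z]³) = (0.012)³·(0.011) / ((1.3)²·(2.5)³·(0.015)³) = 2.13×10⁻⁴
ΔG = RT ln(Q_c/K_c) = (8.314 J mol⁻¹ K⁻¹)(310 K) × ln(2.13×10⁻⁴/1.9×10⁻⁵)
   = (2.577 kJ/mol)(2.417) = 6.23 kJ/mol
ΔG > 0, so the forward reaction is non-spontaneous (proceeds in reverse).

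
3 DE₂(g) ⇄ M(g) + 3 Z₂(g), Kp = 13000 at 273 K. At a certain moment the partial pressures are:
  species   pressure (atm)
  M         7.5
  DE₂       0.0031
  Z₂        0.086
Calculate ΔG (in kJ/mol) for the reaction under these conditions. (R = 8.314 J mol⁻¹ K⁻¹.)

Qp = P(M)·P(Z₂)³ / P(DE₂)³ = (7.5)·(0.086)³ / (0.0031)³ = 1.60e5
ΔG = RT ln(Qp/Kp) = (8.314 J mol⁻¹ K⁻¹)(273 K) × ln(1.60e5/13000)
   = (2.270 kJ/mol)(2.510) = 5.70 kJ/mol
ΔG > 0, so the forward reaction is non-spontaneous (proceeds in reverse).

ΔG = 5.70 kJ/mol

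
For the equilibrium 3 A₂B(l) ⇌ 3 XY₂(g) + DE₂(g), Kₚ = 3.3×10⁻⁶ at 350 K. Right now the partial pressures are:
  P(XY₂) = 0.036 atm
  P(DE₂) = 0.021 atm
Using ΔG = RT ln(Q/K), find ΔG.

ΔG = -3.53 kJ/mol

(A₂B is a pure liquid — omitted from Qₚ.)
Qₚ = P(XY₂)³·P(DE₂) = (0.036)³·(0.021) = 9.80×10⁻⁷
ΔG = RT ln(Qₚ/Kₚ) = (8.314 J mol⁻¹ K⁻¹)(350 K) × ln(9.80×10⁻⁷/3.3×10⁻⁶)
   = (2.910 kJ/mol)(-1.214) = -3.53 kJ/mol
ΔG < 0, so the forward reaction is spontaneous (proceeds forward).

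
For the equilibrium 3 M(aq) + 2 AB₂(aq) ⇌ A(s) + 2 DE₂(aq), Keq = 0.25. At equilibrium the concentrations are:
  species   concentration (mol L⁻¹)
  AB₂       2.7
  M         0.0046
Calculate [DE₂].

[DE₂] = 4.2e-4 mol L⁻¹

(A is a pure solid — omitted from Keq.)
At equilibrium, Keq = [DE₂]² / ([M]³·[AB₂]²) = 0.25.
([DE₂])² / ((0.0046)³·(2.7)²) = 0.25
[DE₂]² = 1.77e-7 ⇒ [DE₂] = 4.2e-4 mol L⁻¹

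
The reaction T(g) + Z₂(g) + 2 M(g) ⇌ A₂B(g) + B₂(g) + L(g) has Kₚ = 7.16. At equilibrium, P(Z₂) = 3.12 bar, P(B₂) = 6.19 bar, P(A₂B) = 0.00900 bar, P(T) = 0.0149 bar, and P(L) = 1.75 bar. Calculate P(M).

P(M) = 0.541 bar

At equilibrium, Kₚ = P(A₂B)·P(B₂)·P(L) / (P(T)·P(Z₂)·P(M)²) = 7.16.
(0.00900)·(6.19)·(1.75) / ((0.0149)·(3.12)·(P(M))²) = 7.16
P(M)² = 0.293 ⇒ P(M) = 0.541 bar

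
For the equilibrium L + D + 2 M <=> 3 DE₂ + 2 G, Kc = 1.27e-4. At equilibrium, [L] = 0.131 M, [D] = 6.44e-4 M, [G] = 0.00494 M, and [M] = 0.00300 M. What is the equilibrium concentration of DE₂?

[DE₂] = 0.00158 M

At equilibrium, Kc = [DE₂]³·[G]² / ([L]·[D]·[M]²) = 1.27e-4.
([DE₂])³·(0.00494)² / ((0.131)·(6.44e-4)·(0.00300)²) = 1.27e-4
[DE₂]³ = 3.95e-9 ⇒ [DE₂] = 0.00158 M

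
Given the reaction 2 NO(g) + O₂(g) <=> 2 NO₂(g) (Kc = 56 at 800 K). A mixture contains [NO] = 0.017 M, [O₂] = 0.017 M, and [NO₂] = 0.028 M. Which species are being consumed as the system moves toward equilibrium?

NO₂ (products)

Qc = [NO₂]² / ([NO]²·[O₂]) = (0.028)² / ((0.017)²·(0.017)) = 160
Qc = 160 > Kc = 56: net reverse reaction.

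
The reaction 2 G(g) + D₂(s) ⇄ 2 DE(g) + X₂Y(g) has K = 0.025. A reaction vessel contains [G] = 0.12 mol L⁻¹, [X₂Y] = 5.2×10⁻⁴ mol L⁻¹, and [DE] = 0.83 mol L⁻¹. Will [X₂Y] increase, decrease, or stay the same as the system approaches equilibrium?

stay the same

(D₂ is a pure solid — omitted from Q.)
Q = [DE]²·[X₂Y] / [G]² = (0.83)²·(5.2×10⁻⁴) / (0.12)² = 0.025
Q = 0.025 = K; the system is at equilibrium.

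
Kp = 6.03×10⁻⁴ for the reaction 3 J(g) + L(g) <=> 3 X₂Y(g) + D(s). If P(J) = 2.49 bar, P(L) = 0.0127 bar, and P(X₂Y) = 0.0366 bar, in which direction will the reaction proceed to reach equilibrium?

toward products

(D is a pure solid — omitted from Qp.)
Qp = P(X₂Y)³ / (P(J)³·P(L)) = (0.0366)³ / ((2.49)³·(0.0127)) = 2.50×10⁻⁴
Qp = 2.50×10⁻⁴ < Kp = 6.03×10⁻⁴, so the forward reaction proceeds.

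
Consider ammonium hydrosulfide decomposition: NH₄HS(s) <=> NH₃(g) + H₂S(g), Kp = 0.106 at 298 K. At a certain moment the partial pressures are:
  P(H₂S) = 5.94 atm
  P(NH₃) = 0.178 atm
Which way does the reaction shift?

(NH₄HS is a pure solid — omitted from Qp.)
Qp = P(NH₃)·P(H₂S) = (0.178)·(5.94) = 1.06
Qp = 1.06 > Kp = 0.106, so the reverse reaction proceeds.

to the left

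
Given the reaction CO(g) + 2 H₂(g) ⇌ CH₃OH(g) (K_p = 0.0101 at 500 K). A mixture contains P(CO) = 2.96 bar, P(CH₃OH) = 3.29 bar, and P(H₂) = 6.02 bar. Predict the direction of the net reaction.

toward reactants

Q_p = P(CH₃OH) / (P(CO)·P(H₂)²) = (3.29) / ((2.96)·(6.02)²) = 0.0307
Q_p = 0.0307 > K_p = 0.0101, so the reverse reaction proceeds.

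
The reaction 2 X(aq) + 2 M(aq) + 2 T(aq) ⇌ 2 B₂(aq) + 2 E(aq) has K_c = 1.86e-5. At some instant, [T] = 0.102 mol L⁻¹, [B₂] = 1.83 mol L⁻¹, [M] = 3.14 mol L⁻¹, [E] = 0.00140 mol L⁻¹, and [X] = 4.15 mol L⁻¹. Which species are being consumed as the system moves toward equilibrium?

Q_c = [B₂]²·[E]² / ([X]²·[M]²·[T]²) = (1.83)²·(0.00140)² / ((4.15)²·(3.14)²·(0.102)²) = 3.72e-6
Q_c = 3.72e-6 < K_c = 1.86e-5: net forward reaction.

X, M, T (reactants)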